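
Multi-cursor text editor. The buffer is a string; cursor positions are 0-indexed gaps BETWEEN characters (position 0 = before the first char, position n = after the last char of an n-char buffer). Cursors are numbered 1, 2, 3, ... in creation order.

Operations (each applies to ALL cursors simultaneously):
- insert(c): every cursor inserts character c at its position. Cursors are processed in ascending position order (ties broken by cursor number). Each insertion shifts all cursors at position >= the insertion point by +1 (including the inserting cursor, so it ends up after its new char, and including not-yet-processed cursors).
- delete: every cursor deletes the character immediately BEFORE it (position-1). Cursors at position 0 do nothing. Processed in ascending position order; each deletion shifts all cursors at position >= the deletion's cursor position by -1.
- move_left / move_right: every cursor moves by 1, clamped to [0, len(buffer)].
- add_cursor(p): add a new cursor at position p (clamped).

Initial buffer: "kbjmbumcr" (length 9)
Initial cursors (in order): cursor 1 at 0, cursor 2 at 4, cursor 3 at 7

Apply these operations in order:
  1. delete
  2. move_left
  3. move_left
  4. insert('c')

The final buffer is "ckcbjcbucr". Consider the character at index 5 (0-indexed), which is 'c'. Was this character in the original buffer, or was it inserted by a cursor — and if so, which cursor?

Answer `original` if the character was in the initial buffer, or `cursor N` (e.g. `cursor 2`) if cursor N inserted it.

Answer: cursor 3

Derivation:
After op 1 (delete): buffer="kbjbucr" (len 7), cursors c1@0 c2@3 c3@5, authorship .......
After op 2 (move_left): buffer="kbjbucr" (len 7), cursors c1@0 c2@2 c3@4, authorship .......
After op 3 (move_left): buffer="kbjbucr" (len 7), cursors c1@0 c2@1 c3@3, authorship .......
After op 4 (insert('c')): buffer="ckcbjcbucr" (len 10), cursors c1@1 c2@3 c3@6, authorship 1.2..3....
Authorship (.=original, N=cursor N): 1 . 2 . . 3 . . . .
Index 5: author = 3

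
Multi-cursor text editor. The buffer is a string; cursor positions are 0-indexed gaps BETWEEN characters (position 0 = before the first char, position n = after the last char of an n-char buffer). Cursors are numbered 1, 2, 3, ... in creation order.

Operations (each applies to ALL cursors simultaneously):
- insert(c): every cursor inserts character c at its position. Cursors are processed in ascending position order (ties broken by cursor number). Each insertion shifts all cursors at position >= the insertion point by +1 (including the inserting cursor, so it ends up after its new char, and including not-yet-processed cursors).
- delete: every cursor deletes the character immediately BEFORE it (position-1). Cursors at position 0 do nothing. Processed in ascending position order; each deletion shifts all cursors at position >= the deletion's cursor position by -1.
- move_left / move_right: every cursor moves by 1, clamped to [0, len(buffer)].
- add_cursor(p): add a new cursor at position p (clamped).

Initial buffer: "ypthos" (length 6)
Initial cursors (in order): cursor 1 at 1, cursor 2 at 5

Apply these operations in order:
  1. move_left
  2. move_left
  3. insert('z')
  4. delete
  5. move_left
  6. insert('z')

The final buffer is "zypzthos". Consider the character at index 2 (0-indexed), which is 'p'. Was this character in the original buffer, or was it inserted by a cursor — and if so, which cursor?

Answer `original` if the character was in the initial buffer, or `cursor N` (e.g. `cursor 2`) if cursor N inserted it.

Answer: original

Derivation:
After op 1 (move_left): buffer="ypthos" (len 6), cursors c1@0 c2@4, authorship ......
After op 2 (move_left): buffer="ypthos" (len 6), cursors c1@0 c2@3, authorship ......
After op 3 (insert('z')): buffer="zyptzhos" (len 8), cursors c1@1 c2@5, authorship 1...2...
After op 4 (delete): buffer="ypthos" (len 6), cursors c1@0 c2@3, authorship ......
After op 5 (move_left): buffer="ypthos" (len 6), cursors c1@0 c2@2, authorship ......
After op 6 (insert('z')): buffer="zypzthos" (len 8), cursors c1@1 c2@4, authorship 1..2....
Authorship (.=original, N=cursor N): 1 . . 2 . . . .
Index 2: author = original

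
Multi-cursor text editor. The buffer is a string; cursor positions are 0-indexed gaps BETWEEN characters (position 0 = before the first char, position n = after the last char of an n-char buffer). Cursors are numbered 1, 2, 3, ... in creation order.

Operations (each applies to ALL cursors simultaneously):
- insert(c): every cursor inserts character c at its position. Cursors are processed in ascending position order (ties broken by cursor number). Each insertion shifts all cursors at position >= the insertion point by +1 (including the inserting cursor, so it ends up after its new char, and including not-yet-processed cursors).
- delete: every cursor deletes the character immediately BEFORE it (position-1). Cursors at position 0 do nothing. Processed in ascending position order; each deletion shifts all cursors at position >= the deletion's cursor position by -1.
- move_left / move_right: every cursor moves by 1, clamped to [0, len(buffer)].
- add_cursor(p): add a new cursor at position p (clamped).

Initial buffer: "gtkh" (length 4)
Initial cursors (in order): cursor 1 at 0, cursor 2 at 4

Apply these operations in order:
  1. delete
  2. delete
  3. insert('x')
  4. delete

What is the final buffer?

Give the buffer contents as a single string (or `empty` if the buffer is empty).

After op 1 (delete): buffer="gtk" (len 3), cursors c1@0 c2@3, authorship ...
After op 2 (delete): buffer="gt" (len 2), cursors c1@0 c2@2, authorship ..
After op 3 (insert('x')): buffer="xgtx" (len 4), cursors c1@1 c2@4, authorship 1..2
After op 4 (delete): buffer="gt" (len 2), cursors c1@0 c2@2, authorship ..

Answer: gt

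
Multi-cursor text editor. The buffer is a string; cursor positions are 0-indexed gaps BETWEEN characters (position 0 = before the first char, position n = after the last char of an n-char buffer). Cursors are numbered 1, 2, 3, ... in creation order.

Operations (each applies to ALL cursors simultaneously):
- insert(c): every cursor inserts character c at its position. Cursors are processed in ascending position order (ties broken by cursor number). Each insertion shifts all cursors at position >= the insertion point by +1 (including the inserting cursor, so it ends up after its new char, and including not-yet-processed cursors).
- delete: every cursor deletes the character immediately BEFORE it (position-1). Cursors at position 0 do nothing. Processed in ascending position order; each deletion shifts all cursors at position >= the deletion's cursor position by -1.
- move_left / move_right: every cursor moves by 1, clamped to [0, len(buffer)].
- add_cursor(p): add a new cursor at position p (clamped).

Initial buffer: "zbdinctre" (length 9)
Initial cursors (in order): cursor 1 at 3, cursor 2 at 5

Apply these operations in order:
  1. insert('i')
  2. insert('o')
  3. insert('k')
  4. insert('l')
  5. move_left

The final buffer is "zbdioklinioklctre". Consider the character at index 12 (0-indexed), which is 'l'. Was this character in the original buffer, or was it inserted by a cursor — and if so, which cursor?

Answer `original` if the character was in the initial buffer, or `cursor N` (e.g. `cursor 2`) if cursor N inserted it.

After op 1 (insert('i')): buffer="zbdiinictre" (len 11), cursors c1@4 c2@7, authorship ...1..2....
After op 2 (insert('o')): buffer="zbdioinioctre" (len 13), cursors c1@5 c2@9, authorship ...11..22....
After op 3 (insert('k')): buffer="zbdiokiniokctre" (len 15), cursors c1@6 c2@11, authorship ...111..222....
After op 4 (insert('l')): buffer="zbdioklinioklctre" (len 17), cursors c1@7 c2@13, authorship ...1111..2222....
After op 5 (move_left): buffer="zbdioklinioklctre" (len 17), cursors c1@6 c2@12, authorship ...1111..2222....
Authorship (.=original, N=cursor N): . . . 1 1 1 1 . . 2 2 2 2 . . . .
Index 12: author = 2

Answer: cursor 2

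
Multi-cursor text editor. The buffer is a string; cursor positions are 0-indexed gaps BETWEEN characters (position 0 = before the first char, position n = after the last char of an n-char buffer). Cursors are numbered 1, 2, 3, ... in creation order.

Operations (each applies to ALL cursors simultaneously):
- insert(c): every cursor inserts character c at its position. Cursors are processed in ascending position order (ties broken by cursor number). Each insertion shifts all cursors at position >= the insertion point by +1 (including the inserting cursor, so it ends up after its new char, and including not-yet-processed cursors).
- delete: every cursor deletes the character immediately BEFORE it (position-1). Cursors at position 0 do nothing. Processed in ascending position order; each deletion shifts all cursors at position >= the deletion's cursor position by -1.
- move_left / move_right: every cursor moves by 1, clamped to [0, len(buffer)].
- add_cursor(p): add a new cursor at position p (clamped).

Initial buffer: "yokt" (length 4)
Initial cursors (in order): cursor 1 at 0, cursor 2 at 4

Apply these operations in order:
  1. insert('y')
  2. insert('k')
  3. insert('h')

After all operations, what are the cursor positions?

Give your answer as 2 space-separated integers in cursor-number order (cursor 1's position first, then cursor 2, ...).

After op 1 (insert('y')): buffer="yyokty" (len 6), cursors c1@1 c2@6, authorship 1....2
After op 2 (insert('k')): buffer="ykyoktyk" (len 8), cursors c1@2 c2@8, authorship 11....22
After op 3 (insert('h')): buffer="ykhyoktykh" (len 10), cursors c1@3 c2@10, authorship 111....222

Answer: 3 10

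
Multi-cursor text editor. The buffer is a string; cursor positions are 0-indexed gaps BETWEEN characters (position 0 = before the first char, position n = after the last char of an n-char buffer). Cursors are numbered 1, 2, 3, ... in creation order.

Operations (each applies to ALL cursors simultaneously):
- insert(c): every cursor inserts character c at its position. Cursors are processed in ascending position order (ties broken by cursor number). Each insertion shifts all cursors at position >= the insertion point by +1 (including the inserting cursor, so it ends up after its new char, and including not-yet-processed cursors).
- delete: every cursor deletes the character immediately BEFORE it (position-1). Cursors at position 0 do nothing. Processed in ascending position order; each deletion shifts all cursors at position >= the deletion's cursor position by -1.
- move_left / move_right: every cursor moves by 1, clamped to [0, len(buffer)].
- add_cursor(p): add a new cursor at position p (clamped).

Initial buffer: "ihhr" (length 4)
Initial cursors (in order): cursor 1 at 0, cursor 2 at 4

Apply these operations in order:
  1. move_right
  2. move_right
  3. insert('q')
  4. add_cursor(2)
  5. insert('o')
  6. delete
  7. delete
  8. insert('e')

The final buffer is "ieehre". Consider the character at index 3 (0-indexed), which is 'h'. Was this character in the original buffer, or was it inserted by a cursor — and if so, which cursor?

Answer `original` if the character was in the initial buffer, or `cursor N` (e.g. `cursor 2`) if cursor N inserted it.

After op 1 (move_right): buffer="ihhr" (len 4), cursors c1@1 c2@4, authorship ....
After op 2 (move_right): buffer="ihhr" (len 4), cursors c1@2 c2@4, authorship ....
After op 3 (insert('q')): buffer="ihqhrq" (len 6), cursors c1@3 c2@6, authorship ..1..2
After op 4 (add_cursor(2)): buffer="ihqhrq" (len 6), cursors c3@2 c1@3 c2@6, authorship ..1..2
After op 5 (insert('o')): buffer="ihoqohrqo" (len 9), cursors c3@3 c1@5 c2@9, authorship ..311..22
After op 6 (delete): buffer="ihqhrq" (len 6), cursors c3@2 c1@3 c2@6, authorship ..1..2
After op 7 (delete): buffer="ihr" (len 3), cursors c1@1 c3@1 c2@3, authorship ...
After op 8 (insert('e')): buffer="ieehre" (len 6), cursors c1@3 c3@3 c2@6, authorship .13..2
Authorship (.=original, N=cursor N): . 1 3 . . 2
Index 3: author = original

Answer: original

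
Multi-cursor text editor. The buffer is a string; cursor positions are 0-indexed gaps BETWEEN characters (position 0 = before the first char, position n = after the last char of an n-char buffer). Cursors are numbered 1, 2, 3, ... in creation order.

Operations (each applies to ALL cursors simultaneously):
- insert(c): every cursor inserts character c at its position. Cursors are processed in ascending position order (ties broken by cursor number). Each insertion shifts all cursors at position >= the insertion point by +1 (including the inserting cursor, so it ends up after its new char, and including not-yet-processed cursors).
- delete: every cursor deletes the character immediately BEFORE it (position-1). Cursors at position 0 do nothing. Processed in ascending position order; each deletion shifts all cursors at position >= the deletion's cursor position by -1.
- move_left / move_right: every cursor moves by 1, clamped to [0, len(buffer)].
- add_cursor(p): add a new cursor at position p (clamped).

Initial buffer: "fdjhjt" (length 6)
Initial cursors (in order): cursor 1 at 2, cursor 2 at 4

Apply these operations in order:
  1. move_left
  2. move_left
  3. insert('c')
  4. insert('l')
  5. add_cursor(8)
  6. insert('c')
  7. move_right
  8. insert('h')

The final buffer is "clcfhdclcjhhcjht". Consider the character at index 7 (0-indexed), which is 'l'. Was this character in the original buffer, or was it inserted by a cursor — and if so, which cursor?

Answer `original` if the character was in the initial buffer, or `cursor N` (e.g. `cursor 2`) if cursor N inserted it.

After op 1 (move_left): buffer="fdjhjt" (len 6), cursors c1@1 c2@3, authorship ......
After op 2 (move_left): buffer="fdjhjt" (len 6), cursors c1@0 c2@2, authorship ......
After op 3 (insert('c')): buffer="cfdcjhjt" (len 8), cursors c1@1 c2@4, authorship 1..2....
After op 4 (insert('l')): buffer="clfdcljhjt" (len 10), cursors c1@2 c2@6, authorship 11..22....
After op 5 (add_cursor(8)): buffer="clfdcljhjt" (len 10), cursors c1@2 c2@6 c3@8, authorship 11..22....
After op 6 (insert('c')): buffer="clcfdclcjhcjt" (len 13), cursors c1@3 c2@8 c3@11, authorship 111..222..3..
After op 7 (move_right): buffer="clcfdclcjhcjt" (len 13), cursors c1@4 c2@9 c3@12, authorship 111..222..3..
After op 8 (insert('h')): buffer="clcfhdclcjhhcjht" (len 16), cursors c1@5 c2@11 c3@15, authorship 111.1.222.2.3.3.
Authorship (.=original, N=cursor N): 1 1 1 . 1 . 2 2 2 . 2 . 3 . 3 .
Index 7: author = 2

Answer: cursor 2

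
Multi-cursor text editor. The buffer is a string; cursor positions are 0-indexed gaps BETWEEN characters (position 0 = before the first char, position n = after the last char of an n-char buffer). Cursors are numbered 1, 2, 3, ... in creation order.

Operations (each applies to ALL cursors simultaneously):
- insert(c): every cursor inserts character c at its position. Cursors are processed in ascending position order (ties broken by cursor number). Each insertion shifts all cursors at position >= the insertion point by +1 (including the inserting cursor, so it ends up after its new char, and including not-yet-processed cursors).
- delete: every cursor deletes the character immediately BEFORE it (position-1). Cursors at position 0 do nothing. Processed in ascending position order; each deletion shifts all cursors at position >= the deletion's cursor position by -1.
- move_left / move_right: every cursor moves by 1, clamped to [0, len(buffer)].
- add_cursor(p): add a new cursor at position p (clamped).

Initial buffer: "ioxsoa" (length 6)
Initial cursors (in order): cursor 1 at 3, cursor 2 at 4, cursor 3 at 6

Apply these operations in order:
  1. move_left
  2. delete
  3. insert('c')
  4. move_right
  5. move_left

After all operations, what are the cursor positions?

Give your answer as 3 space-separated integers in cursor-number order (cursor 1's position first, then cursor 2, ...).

Answer: 3 3 5

Derivation:
After op 1 (move_left): buffer="ioxsoa" (len 6), cursors c1@2 c2@3 c3@5, authorship ......
After op 2 (delete): buffer="isa" (len 3), cursors c1@1 c2@1 c3@2, authorship ...
After op 3 (insert('c')): buffer="iccsca" (len 6), cursors c1@3 c2@3 c3@5, authorship .12.3.
After op 4 (move_right): buffer="iccsca" (len 6), cursors c1@4 c2@4 c3@6, authorship .12.3.
After op 5 (move_left): buffer="iccsca" (len 6), cursors c1@3 c2@3 c3@5, authorship .12.3.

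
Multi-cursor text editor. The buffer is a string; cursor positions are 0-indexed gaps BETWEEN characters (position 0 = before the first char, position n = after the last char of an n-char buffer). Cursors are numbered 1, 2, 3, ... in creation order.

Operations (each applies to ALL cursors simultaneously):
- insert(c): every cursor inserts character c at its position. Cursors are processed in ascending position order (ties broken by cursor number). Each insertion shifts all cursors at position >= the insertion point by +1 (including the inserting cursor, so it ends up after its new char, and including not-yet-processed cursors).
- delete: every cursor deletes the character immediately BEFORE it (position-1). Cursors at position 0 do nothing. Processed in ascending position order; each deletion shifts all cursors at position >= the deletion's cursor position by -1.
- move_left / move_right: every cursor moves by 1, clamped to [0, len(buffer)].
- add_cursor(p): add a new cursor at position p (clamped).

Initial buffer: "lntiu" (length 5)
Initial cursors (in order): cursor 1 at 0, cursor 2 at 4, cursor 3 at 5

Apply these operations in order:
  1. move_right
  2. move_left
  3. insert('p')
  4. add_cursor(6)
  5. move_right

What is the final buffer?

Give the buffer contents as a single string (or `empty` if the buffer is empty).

After op 1 (move_right): buffer="lntiu" (len 5), cursors c1@1 c2@5 c3@5, authorship .....
After op 2 (move_left): buffer="lntiu" (len 5), cursors c1@0 c2@4 c3@4, authorship .....
After op 3 (insert('p')): buffer="plntippu" (len 8), cursors c1@1 c2@7 c3@7, authorship 1....23.
After op 4 (add_cursor(6)): buffer="plntippu" (len 8), cursors c1@1 c4@6 c2@7 c3@7, authorship 1....23.
After op 5 (move_right): buffer="plntippu" (len 8), cursors c1@2 c4@7 c2@8 c3@8, authorship 1....23.

Answer: plntippu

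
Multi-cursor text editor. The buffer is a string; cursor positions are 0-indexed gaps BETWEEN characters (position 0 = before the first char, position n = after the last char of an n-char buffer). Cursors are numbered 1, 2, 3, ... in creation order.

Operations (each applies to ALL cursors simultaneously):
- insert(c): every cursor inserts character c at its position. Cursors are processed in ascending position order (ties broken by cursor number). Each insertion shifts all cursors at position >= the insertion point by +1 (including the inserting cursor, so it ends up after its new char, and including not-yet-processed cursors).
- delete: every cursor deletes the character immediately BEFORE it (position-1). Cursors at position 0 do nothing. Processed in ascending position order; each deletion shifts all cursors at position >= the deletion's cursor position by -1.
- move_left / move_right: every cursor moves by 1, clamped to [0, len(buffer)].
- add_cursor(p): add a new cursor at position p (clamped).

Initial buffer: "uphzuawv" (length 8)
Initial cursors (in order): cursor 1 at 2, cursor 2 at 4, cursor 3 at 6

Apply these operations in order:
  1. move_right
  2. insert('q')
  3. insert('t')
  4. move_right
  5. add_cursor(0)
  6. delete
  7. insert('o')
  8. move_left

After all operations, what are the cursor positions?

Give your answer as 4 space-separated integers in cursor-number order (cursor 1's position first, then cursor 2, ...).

Answer: 6 10 14 0

Derivation:
After op 1 (move_right): buffer="uphzuawv" (len 8), cursors c1@3 c2@5 c3@7, authorship ........
After op 2 (insert('q')): buffer="uphqzuqawqv" (len 11), cursors c1@4 c2@7 c3@10, authorship ...1..2..3.
After op 3 (insert('t')): buffer="uphqtzuqtawqtv" (len 14), cursors c1@5 c2@9 c3@13, authorship ...11..22..33.
After op 4 (move_right): buffer="uphqtzuqtawqtv" (len 14), cursors c1@6 c2@10 c3@14, authorship ...11..22..33.
After op 5 (add_cursor(0)): buffer="uphqtzuqtawqtv" (len 14), cursors c4@0 c1@6 c2@10 c3@14, authorship ...11..22..33.
After op 6 (delete): buffer="uphqtuqtwqt" (len 11), cursors c4@0 c1@5 c2@8 c3@11, authorship ...11.22.33
After op 7 (insert('o')): buffer="ouphqtouqtowqto" (len 15), cursors c4@1 c1@7 c2@11 c3@15, authorship 4...111.222.333
After op 8 (move_left): buffer="ouphqtouqtowqto" (len 15), cursors c4@0 c1@6 c2@10 c3@14, authorship 4...111.222.333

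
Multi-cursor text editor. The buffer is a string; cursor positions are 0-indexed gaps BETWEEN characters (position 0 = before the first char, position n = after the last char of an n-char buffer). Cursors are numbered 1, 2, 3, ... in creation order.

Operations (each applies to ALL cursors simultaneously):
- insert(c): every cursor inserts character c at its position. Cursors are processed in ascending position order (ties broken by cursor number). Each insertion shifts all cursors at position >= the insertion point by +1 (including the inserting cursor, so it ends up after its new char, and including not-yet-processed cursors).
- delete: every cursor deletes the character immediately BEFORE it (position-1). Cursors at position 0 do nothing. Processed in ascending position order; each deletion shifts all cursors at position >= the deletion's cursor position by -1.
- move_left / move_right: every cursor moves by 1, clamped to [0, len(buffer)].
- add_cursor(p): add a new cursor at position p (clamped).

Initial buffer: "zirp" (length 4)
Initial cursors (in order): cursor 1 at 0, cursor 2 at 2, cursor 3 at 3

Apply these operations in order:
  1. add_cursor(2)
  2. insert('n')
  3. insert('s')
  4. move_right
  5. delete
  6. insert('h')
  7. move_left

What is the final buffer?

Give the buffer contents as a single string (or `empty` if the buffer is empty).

Answer: nshinnshhnsh

Derivation:
After op 1 (add_cursor(2)): buffer="zirp" (len 4), cursors c1@0 c2@2 c4@2 c3@3, authorship ....
After op 2 (insert('n')): buffer="nzinnrnp" (len 8), cursors c1@1 c2@5 c4@5 c3@7, authorship 1..24.3.
After op 3 (insert('s')): buffer="nszinnssrnsp" (len 12), cursors c1@2 c2@8 c4@8 c3@11, authorship 11..2424.33.
After op 4 (move_right): buffer="nszinnssrnsp" (len 12), cursors c1@3 c2@9 c4@9 c3@12, authorship 11..2424.33.
After op 5 (delete): buffer="nsinnsns" (len 8), cursors c1@2 c2@6 c4@6 c3@8, authorship 11.24233
After op 6 (insert('h')): buffer="nshinnshhnsh" (len 12), cursors c1@3 c2@9 c4@9 c3@12, authorship 111.24224333
After op 7 (move_left): buffer="nshinnshhnsh" (len 12), cursors c1@2 c2@8 c4@8 c3@11, authorship 111.24224333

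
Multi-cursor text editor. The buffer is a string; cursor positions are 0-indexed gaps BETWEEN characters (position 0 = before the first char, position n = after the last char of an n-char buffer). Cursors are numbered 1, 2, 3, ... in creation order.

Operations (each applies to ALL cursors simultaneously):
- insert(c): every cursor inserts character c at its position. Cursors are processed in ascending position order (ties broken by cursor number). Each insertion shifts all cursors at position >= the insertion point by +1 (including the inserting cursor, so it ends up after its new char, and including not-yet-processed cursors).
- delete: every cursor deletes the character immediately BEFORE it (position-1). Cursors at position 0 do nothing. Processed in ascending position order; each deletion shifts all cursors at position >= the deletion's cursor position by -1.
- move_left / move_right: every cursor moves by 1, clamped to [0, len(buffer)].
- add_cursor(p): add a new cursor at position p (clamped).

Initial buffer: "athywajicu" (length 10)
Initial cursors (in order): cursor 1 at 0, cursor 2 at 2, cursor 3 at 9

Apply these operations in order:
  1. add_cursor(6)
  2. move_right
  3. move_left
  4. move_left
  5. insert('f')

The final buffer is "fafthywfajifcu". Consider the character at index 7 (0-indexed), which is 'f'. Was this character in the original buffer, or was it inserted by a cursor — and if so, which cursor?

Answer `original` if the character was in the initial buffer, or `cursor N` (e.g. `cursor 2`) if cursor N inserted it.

After op 1 (add_cursor(6)): buffer="athywajicu" (len 10), cursors c1@0 c2@2 c4@6 c3@9, authorship ..........
After op 2 (move_right): buffer="athywajicu" (len 10), cursors c1@1 c2@3 c4@7 c3@10, authorship ..........
After op 3 (move_left): buffer="athywajicu" (len 10), cursors c1@0 c2@2 c4@6 c3@9, authorship ..........
After op 4 (move_left): buffer="athywajicu" (len 10), cursors c1@0 c2@1 c4@5 c3@8, authorship ..........
After op 5 (insert('f')): buffer="fafthywfajifcu" (len 14), cursors c1@1 c2@3 c4@8 c3@12, authorship 1.2....4...3..
Authorship (.=original, N=cursor N): 1 . 2 . . . . 4 . . . 3 . .
Index 7: author = 4

Answer: cursor 4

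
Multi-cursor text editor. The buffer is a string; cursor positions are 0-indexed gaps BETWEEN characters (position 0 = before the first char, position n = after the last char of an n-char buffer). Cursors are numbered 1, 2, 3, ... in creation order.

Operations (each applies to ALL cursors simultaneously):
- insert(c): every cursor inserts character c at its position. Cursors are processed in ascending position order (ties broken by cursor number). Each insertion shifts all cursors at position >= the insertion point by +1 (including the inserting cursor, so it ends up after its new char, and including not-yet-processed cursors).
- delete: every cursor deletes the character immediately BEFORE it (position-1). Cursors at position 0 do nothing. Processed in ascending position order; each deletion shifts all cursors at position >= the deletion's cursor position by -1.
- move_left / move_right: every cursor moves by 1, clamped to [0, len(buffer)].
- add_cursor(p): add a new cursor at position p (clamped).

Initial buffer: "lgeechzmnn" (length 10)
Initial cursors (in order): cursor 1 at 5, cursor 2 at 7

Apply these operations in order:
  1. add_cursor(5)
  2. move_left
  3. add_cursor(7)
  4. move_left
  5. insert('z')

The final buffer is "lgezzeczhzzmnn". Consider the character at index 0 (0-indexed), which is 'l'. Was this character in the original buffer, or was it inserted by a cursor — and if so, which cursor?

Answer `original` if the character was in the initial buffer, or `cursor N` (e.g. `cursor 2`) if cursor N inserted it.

After op 1 (add_cursor(5)): buffer="lgeechzmnn" (len 10), cursors c1@5 c3@5 c2@7, authorship ..........
After op 2 (move_left): buffer="lgeechzmnn" (len 10), cursors c1@4 c3@4 c2@6, authorship ..........
After op 3 (add_cursor(7)): buffer="lgeechzmnn" (len 10), cursors c1@4 c3@4 c2@6 c4@7, authorship ..........
After op 4 (move_left): buffer="lgeechzmnn" (len 10), cursors c1@3 c3@3 c2@5 c4@6, authorship ..........
After op 5 (insert('z')): buffer="lgezzeczhzzmnn" (len 14), cursors c1@5 c3@5 c2@8 c4@10, authorship ...13..2.4....
Authorship (.=original, N=cursor N): . . . 1 3 . . 2 . 4 . . . .
Index 0: author = original

Answer: original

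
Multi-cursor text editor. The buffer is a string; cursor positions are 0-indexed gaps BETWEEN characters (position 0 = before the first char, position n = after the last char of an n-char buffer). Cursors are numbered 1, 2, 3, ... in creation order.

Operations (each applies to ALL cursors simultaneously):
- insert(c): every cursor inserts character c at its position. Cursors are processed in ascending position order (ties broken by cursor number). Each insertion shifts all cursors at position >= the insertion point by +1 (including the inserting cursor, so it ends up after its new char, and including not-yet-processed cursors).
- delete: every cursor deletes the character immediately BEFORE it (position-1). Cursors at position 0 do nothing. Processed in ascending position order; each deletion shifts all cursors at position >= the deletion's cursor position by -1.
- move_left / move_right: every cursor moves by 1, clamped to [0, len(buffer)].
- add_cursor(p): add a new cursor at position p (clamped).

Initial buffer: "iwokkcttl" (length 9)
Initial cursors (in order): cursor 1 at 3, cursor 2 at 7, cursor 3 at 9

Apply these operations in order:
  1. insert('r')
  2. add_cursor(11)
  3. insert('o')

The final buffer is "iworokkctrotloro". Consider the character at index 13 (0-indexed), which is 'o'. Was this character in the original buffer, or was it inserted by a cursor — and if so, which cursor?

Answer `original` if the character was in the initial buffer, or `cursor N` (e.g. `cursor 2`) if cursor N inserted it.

Answer: cursor 4

Derivation:
After op 1 (insert('r')): buffer="iworkkctrtlr" (len 12), cursors c1@4 c2@9 c3@12, authorship ...1....2..3
After op 2 (add_cursor(11)): buffer="iworkkctrtlr" (len 12), cursors c1@4 c2@9 c4@11 c3@12, authorship ...1....2..3
After op 3 (insert('o')): buffer="iworokkctrotloro" (len 16), cursors c1@5 c2@11 c4@14 c3@16, authorship ...11....22..433
Authorship (.=original, N=cursor N): . . . 1 1 . . . . 2 2 . . 4 3 3
Index 13: author = 4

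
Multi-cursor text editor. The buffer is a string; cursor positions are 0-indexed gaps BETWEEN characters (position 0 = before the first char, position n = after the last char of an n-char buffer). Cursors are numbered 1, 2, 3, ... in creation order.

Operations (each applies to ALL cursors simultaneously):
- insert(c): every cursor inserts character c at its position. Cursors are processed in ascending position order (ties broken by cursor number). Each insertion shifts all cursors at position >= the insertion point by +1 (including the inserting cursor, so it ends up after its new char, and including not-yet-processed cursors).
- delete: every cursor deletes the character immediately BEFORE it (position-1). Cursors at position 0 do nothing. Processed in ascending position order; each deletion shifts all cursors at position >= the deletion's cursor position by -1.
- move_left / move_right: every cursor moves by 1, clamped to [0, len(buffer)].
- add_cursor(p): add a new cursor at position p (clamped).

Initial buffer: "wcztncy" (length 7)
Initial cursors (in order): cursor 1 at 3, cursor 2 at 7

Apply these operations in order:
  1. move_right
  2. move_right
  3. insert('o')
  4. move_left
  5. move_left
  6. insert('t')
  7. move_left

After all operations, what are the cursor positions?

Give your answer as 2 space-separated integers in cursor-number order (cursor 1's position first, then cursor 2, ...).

Answer: 4 8

Derivation:
After op 1 (move_right): buffer="wcztncy" (len 7), cursors c1@4 c2@7, authorship .......
After op 2 (move_right): buffer="wcztncy" (len 7), cursors c1@5 c2@7, authorship .......
After op 3 (insert('o')): buffer="wcztnocyo" (len 9), cursors c1@6 c2@9, authorship .....1..2
After op 4 (move_left): buffer="wcztnocyo" (len 9), cursors c1@5 c2@8, authorship .....1..2
After op 5 (move_left): buffer="wcztnocyo" (len 9), cursors c1@4 c2@7, authorship .....1..2
After op 6 (insert('t')): buffer="wczttnoctyo" (len 11), cursors c1@5 c2@9, authorship ....1.1.2.2
After op 7 (move_left): buffer="wczttnoctyo" (len 11), cursors c1@4 c2@8, authorship ....1.1.2.2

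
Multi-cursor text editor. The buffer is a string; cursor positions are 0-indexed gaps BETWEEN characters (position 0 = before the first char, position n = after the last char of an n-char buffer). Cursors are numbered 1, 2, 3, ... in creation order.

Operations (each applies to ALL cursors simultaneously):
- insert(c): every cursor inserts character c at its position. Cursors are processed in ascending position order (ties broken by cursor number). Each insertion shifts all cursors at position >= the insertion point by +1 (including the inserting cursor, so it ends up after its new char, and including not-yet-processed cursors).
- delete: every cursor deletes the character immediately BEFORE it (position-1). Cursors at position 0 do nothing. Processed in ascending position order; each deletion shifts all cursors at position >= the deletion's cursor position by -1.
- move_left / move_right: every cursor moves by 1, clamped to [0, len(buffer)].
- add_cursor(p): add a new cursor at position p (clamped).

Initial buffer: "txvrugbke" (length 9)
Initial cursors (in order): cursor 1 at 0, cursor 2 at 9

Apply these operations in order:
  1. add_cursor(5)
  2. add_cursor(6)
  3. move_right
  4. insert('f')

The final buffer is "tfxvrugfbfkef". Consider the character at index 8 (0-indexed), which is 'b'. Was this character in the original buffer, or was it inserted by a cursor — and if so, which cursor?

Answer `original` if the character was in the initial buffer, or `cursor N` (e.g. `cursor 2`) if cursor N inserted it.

After op 1 (add_cursor(5)): buffer="txvrugbke" (len 9), cursors c1@0 c3@5 c2@9, authorship .........
After op 2 (add_cursor(6)): buffer="txvrugbke" (len 9), cursors c1@0 c3@5 c4@6 c2@9, authorship .........
After op 3 (move_right): buffer="txvrugbke" (len 9), cursors c1@1 c3@6 c4@7 c2@9, authorship .........
After op 4 (insert('f')): buffer="tfxvrugfbfkef" (len 13), cursors c1@2 c3@8 c4@10 c2@13, authorship .1.....3.4..2
Authorship (.=original, N=cursor N): . 1 . . . . . 3 . 4 . . 2
Index 8: author = original

Answer: original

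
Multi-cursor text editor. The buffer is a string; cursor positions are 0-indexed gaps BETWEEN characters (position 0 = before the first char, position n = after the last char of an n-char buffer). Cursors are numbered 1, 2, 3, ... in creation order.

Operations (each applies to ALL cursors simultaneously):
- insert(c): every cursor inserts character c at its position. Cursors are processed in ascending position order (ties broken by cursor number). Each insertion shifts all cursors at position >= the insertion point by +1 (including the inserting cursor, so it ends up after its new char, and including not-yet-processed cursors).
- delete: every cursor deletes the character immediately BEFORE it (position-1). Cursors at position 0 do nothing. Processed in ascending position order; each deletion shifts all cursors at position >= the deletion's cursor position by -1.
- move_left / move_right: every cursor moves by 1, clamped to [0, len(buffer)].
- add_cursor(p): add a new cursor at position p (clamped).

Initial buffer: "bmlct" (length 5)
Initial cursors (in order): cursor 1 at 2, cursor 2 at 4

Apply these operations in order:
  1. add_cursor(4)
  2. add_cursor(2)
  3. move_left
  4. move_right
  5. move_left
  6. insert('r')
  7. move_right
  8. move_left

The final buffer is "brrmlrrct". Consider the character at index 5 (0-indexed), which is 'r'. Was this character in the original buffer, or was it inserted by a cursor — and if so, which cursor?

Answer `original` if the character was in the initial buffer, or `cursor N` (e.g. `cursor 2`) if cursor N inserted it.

After op 1 (add_cursor(4)): buffer="bmlct" (len 5), cursors c1@2 c2@4 c3@4, authorship .....
After op 2 (add_cursor(2)): buffer="bmlct" (len 5), cursors c1@2 c4@2 c2@4 c3@4, authorship .....
After op 3 (move_left): buffer="bmlct" (len 5), cursors c1@1 c4@1 c2@3 c3@3, authorship .....
After op 4 (move_right): buffer="bmlct" (len 5), cursors c1@2 c4@2 c2@4 c3@4, authorship .....
After op 5 (move_left): buffer="bmlct" (len 5), cursors c1@1 c4@1 c2@3 c3@3, authorship .....
After op 6 (insert('r')): buffer="brrmlrrct" (len 9), cursors c1@3 c4@3 c2@7 c3@7, authorship .14..23..
After op 7 (move_right): buffer="brrmlrrct" (len 9), cursors c1@4 c4@4 c2@8 c3@8, authorship .14..23..
After op 8 (move_left): buffer="brrmlrrct" (len 9), cursors c1@3 c4@3 c2@7 c3@7, authorship .14..23..
Authorship (.=original, N=cursor N): . 1 4 . . 2 3 . .
Index 5: author = 2

Answer: cursor 2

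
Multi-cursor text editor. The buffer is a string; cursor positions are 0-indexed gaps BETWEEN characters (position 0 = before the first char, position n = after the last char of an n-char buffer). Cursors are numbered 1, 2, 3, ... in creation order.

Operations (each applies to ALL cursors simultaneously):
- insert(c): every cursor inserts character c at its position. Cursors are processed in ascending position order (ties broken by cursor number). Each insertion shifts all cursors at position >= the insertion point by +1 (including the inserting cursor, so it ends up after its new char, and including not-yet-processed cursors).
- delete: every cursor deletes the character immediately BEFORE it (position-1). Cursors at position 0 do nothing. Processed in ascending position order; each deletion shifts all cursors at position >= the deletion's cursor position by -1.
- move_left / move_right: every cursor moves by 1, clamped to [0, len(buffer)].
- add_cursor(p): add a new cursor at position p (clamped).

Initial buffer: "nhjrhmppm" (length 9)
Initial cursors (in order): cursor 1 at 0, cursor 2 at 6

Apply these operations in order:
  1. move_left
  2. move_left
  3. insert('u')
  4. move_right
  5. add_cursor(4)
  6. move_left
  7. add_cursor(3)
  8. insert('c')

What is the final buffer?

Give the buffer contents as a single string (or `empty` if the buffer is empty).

Answer: ucnhccjruchmppm

Derivation:
After op 1 (move_left): buffer="nhjrhmppm" (len 9), cursors c1@0 c2@5, authorship .........
After op 2 (move_left): buffer="nhjrhmppm" (len 9), cursors c1@0 c2@4, authorship .........
After op 3 (insert('u')): buffer="unhjruhmppm" (len 11), cursors c1@1 c2@6, authorship 1....2.....
After op 4 (move_right): buffer="unhjruhmppm" (len 11), cursors c1@2 c2@7, authorship 1....2.....
After op 5 (add_cursor(4)): buffer="unhjruhmppm" (len 11), cursors c1@2 c3@4 c2@7, authorship 1....2.....
After op 6 (move_left): buffer="unhjruhmppm" (len 11), cursors c1@1 c3@3 c2@6, authorship 1....2.....
After op 7 (add_cursor(3)): buffer="unhjruhmppm" (len 11), cursors c1@1 c3@3 c4@3 c2@6, authorship 1....2.....
After op 8 (insert('c')): buffer="ucnhccjruchmppm" (len 15), cursors c1@2 c3@6 c4@6 c2@10, authorship 11..34..22.....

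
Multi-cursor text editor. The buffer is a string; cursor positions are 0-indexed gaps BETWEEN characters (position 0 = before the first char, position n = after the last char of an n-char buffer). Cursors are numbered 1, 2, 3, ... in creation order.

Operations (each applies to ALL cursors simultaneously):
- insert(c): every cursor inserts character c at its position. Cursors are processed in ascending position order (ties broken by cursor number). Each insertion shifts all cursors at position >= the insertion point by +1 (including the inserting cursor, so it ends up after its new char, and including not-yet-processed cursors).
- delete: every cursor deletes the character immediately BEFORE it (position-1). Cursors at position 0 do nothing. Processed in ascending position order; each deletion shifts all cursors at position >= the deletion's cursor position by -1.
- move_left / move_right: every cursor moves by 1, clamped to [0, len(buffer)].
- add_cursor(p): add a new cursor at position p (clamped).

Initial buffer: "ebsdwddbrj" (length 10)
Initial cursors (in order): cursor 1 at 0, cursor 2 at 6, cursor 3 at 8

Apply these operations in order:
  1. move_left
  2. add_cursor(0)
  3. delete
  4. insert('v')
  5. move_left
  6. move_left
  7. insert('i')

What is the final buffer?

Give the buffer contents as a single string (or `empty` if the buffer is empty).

After op 1 (move_left): buffer="ebsdwddbrj" (len 10), cursors c1@0 c2@5 c3@7, authorship ..........
After op 2 (add_cursor(0)): buffer="ebsdwddbrj" (len 10), cursors c1@0 c4@0 c2@5 c3@7, authorship ..........
After op 3 (delete): buffer="ebsddbrj" (len 8), cursors c1@0 c4@0 c2@4 c3@5, authorship ........
After op 4 (insert('v')): buffer="vvebsdvdvbrj" (len 12), cursors c1@2 c4@2 c2@7 c3@9, authorship 14....2.3...
After op 5 (move_left): buffer="vvebsdvdvbrj" (len 12), cursors c1@1 c4@1 c2@6 c3@8, authorship 14....2.3...
After op 6 (move_left): buffer="vvebsdvdvbrj" (len 12), cursors c1@0 c4@0 c2@5 c3@7, authorship 14....2.3...
After op 7 (insert('i')): buffer="iivvebsidvidvbrj" (len 16), cursors c1@2 c4@2 c2@8 c3@11, authorship 1414...2.23.3...

Answer: iivvebsidvidvbrj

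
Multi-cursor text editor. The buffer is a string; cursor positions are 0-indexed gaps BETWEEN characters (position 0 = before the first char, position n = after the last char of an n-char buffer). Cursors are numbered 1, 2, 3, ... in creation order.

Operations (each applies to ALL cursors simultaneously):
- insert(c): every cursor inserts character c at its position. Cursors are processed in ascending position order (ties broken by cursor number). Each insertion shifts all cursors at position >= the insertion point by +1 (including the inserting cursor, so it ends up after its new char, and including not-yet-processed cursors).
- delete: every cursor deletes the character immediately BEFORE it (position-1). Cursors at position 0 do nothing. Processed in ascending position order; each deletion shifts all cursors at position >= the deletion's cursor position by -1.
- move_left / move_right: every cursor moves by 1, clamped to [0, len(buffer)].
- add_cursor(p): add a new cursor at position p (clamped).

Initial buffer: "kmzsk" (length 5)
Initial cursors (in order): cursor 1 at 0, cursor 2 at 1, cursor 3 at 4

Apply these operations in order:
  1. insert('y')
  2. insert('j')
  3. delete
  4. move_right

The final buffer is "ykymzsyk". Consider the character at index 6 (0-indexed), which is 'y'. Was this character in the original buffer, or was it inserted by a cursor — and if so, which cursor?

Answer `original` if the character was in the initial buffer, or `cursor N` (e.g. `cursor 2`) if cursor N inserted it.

Answer: cursor 3

Derivation:
After op 1 (insert('y')): buffer="ykymzsyk" (len 8), cursors c1@1 c2@3 c3@7, authorship 1.2...3.
After op 2 (insert('j')): buffer="yjkyjmzsyjk" (len 11), cursors c1@2 c2@5 c3@10, authorship 11.22...33.
After op 3 (delete): buffer="ykymzsyk" (len 8), cursors c1@1 c2@3 c3@7, authorship 1.2...3.
After op 4 (move_right): buffer="ykymzsyk" (len 8), cursors c1@2 c2@4 c3@8, authorship 1.2...3.
Authorship (.=original, N=cursor N): 1 . 2 . . . 3 .
Index 6: author = 3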